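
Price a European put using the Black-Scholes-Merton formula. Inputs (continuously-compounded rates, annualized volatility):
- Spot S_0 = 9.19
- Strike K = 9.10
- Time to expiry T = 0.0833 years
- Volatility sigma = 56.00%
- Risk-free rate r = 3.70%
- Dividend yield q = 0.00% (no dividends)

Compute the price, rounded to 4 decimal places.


Answer: Price = 0.5310

Derivation:
d1 = (ln(S/K) + (r - q + 0.5*sigma^2) * T) / (sigma * sqrt(T)) = 0.16077305
d2 = d1 - sigma * sqrt(T) = -0.00085269
exp(-rT) = 0.99692264; exp(-qT) = 1.00000000
P = K * exp(-rT) * N(-d2) - S_0 * exp(-qT) * N(-d1)
N(-d1) = 0.43613608; N(-d2) = 0.50034018
P = 9.1000 * 0.99692264 * 0.50034018 - 9.1900 * 1.00000000 * 0.43613608 = 0.5310


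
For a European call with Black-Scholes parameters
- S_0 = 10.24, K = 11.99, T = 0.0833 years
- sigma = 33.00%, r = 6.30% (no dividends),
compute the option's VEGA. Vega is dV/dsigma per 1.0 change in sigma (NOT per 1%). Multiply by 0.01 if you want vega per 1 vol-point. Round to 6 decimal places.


Answer: Vega = 0.352605

Derivation:
d1 = -1.5537794348; d2 = -1.6490231747
phi(d1) = 0.1193071762; exp(-qT) = 1.0000000000; exp(-rT) = 0.9947658462
Vega = S * exp(-qT) * phi(d1) * sqrt(T) = 10.2400 * 1.0000000000 * 0.1193071762 * 0.2886173938 = 0.352605


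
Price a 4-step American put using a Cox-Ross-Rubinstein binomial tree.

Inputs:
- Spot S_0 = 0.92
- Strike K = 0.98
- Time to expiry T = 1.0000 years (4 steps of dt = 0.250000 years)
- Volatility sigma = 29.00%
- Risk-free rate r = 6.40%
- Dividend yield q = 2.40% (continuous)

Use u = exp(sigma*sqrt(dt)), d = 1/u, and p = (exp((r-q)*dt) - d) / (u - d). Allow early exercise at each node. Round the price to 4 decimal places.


Answer: Price = V(0,0) = 0.1257

Derivation:
dt = T/N = 0.250000
u = exp(sigma*sqrt(dt)) = 1.156040; d = 1/u = 0.865022
p = (exp((r-q)*dt) - d) / (u - d) = 0.498348
Discount per step: exp(-r*dt) = 0.984127
Stock lattice S(k, i) with i counting down-moves:
  k=0: S(0,0) = 0.9200
  k=1: S(1,0) = 1.0636; S(1,1) = 0.7958
  k=2: S(2,0) = 1.2295; S(2,1) = 0.9200; S(2,2) = 0.6884
  k=3: S(3,0) = 1.4214; S(3,1) = 1.0636; S(3,2) = 0.7958; S(3,3) = 0.5955
  k=4: S(4,0) = 1.6432; S(4,1) = 1.2295; S(4,2) = 0.9200; S(4,3) = 0.6884; S(4,4) = 0.5151
Terminal payoffs V(N, i) = max(K - S_T, 0):
  V(4,0) = 0.000000; V(4,1) = 0.000000; V(4,2) = 0.060000; V(4,3) = 0.291598; V(4,4) = 0.464894
Backward induction: V(k, i) = exp(-r*dt) * [p * V(k+1, i) + (1-p) * V(k+1, i+1)]; then take max(V_cont, immediate exercise) for American.
  V(3,0) = exp(-r*dt) * [p*0.000000 + (1-p)*0.000000] = 0.000000; exercise = 0.000000; V(3,0) = max -> 0.000000
  V(3,1) = exp(-r*dt) * [p*0.000000 + (1-p)*0.060000] = 0.029621; exercise = 0.000000; V(3,1) = max -> 0.029621
  V(3,2) = exp(-r*dt) * [p*0.060000 + (1-p)*0.291598] = 0.173385; exercise = 0.184179; V(3,2) = max -> 0.184179
  V(3,3) = exp(-r*dt) * [p*0.291598 + (1-p)*0.464894] = 0.372523; exercise = 0.384517; V(3,3) = max -> 0.384517
  V(2,0) = exp(-r*dt) * [p*0.000000 + (1-p)*0.029621] = 0.014624; exercise = 0.000000; V(2,0) = max -> 0.014624
  V(2,1) = exp(-r*dt) * [p*0.029621 + (1-p)*0.184179] = 0.105455; exercise = 0.060000; V(2,1) = max -> 0.105455
  V(2,2) = exp(-r*dt) * [p*0.184179 + (1-p)*0.384517] = 0.280160; exercise = 0.291598; V(2,2) = max -> 0.291598
  V(1,0) = exp(-r*dt) * [p*0.014624 + (1-p)*0.105455] = 0.059234; exercise = 0.000000; V(1,0) = max -> 0.059234
  V(1,1) = exp(-r*dt) * [p*0.105455 + (1-p)*0.291598] = 0.195678; exercise = 0.184179; V(1,1) = max -> 0.195678
  V(0,0) = exp(-r*dt) * [p*0.059234 + (1-p)*0.195678] = 0.125655; exercise = 0.060000; V(0,0) = max -> 0.125655


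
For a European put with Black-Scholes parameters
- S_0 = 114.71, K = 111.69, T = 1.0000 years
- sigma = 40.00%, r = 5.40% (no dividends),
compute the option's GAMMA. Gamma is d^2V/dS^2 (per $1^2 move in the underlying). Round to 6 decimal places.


Answer: Gamma = 0.008021

Derivation:
d1 = 0.4017000694; d2 = 0.0017000694
phi(d1) = 0.3680192597; exp(-qT) = 1.0000000000; exp(-rT) = 0.9474321065
Gamma = exp(-qT) * phi(d1) / (S * sigma * sqrt(T)) = 1.0000000000 * 0.3680192597 / (114.7100 * 0.4000 * 1.0000000000) = 0.008021


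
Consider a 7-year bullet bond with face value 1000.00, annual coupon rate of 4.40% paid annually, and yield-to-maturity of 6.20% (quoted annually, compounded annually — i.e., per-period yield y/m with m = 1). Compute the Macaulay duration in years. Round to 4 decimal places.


Answer: Macaulay duration = 6.1223 years

Derivation:
Coupon per period c = face * coupon_rate / m = 44.000000
Periods per year m = 1; per-period yield y/m = 0.062000
Number of cashflows N = 7
Cashflows (t years, CF_t, discount factor 1/(1+y/m)^(m*t), PV):
  t = 1.0000: CF_t = 44.000000, DF = 0.941620, PV = 41.431262
  t = 2.0000: CF_t = 44.000000, DF = 0.886647, PV = 39.012488
  t = 3.0000: CF_t = 44.000000, DF = 0.834885, PV = 36.734922
  t = 4.0000: CF_t = 44.000000, DF = 0.786144, PV = 34.590322
  t = 5.0000: CF_t = 44.000000, DF = 0.740248, PV = 32.570925
  t = 6.0000: CF_t = 44.000000, DF = 0.697032, PV = 30.669421
  t = 7.0000: CF_t = 1044.000000, DF = 0.656339, PV = 685.218187
Price P = sum_t PV_t = 900.227527
Macaulay numerator sum_t t * PV_t:
  t * PV_t at t = 1.0000: 41.431262
  t * PV_t at t = 2.0000: 78.024975
  t * PV_t at t = 3.0000: 110.204767
  t * PV_t at t = 4.0000: 138.361289
  t * PV_t at t = 5.0000: 162.854625
  t * PV_t at t = 6.0000: 184.016526
  t * PV_t at t = 7.0000: 4796.527309
Macaulay duration D = (sum_t t * PV_t) / P = 5511.420753 / 900.227527 = 6.122253


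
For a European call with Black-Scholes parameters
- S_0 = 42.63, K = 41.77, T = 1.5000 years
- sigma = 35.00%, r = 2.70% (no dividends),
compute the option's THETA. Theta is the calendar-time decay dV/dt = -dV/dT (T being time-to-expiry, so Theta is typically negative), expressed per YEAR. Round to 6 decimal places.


Answer: Theta = -2.790866

Derivation:
d1 = 0.3563537560; d2 = -0.0723069490
phi(d1) = 0.3743992518; exp(-qT) = 1.0000000000; exp(-rT) = 0.9603091645
Theta = -S*exp(-qT)*phi(d1)*sigma/(2*sqrt(T)) - r*K*exp(-rT)*N(d2) + q*S*exp(-qT)*N(d1)
N(d1) = 0.6392121717; N(d2) = 0.4711788173; sqrt(T) = 1.2247448714
Term 1 = -42.6300 * 1.0000000000 * 0.3743992518 * 0.3500 / (2 * 1.2247448714) = -2.2805664130
Term 2 = -0.0270 * 41.7700 * 0.9603091645 * 0.4711788173 = -0.5102994152
Term 3 = 0 (no dividend yield, q = 0)
Theta = -2.2805664130 + (-0.5102994152) + (0.0000000000) = -2.790866


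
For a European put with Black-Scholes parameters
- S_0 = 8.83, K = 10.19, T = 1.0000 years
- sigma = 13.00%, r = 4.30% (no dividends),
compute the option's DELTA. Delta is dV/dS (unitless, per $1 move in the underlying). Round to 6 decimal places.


d1 = -0.7061679432; d2 = -0.8361679432
phi(d1) = 0.3109027504; exp(-qT) = 1.0000000000; exp(-rT) = 0.9579113901
N(-d1) = 0.7599581484
Delta = -exp(-qT) * N(-d1) = -1.0000000000 * 0.7599581484 = -0.759958

Answer: Delta = -0.759958


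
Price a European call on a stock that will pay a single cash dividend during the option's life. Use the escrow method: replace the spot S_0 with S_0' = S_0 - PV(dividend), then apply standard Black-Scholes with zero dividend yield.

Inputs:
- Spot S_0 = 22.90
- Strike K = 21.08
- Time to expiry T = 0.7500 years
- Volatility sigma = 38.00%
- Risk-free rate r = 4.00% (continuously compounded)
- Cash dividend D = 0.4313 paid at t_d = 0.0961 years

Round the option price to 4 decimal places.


PV(D) = D * exp(-r * t_d) = 0.4313 * 0.99616338 = 0.42964527
S_0' = S_0 - PV(D) = 22.9000 - 0.42964527 = 22.47035473
d1 = (ln(S_0'/K) + (r + sigma^2/2)*T) / (sigma*sqrt(T)) = 0.44979278
d2 = d1 - sigma*sqrt(T) = 0.12070312
exp(-rT) = 0.97044553
N(d1) = 0.67357007; N(d2) = 0.54803691
C = S_0' * N(d1) - K * exp(-rT) * N(d2) = 22.47035473 * 0.67357007 - 21.0800 * 0.97044553 * 0.54803691 = 3.9242

Answer: Price = 3.9242


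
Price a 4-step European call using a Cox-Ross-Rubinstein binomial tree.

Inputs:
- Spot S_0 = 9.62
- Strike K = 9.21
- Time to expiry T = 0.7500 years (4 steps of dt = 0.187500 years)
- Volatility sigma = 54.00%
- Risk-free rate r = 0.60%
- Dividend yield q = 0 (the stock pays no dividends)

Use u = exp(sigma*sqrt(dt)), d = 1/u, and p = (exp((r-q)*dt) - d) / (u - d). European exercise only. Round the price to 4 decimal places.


Answer: Price = V(0,0) = 1.9344

Derivation:
dt = T/N = 0.187500
u = exp(sigma*sqrt(dt)) = 1.263426; d = 1/u = 0.791499
p = (exp((r-q)*dt) - d) / (u - d) = 0.444193
Discount per step: exp(-r*dt) = 0.998876
Stock lattice S(k, i) with i counting down-moves:
  k=0: S(0,0) = 9.6200
  k=1: S(1,0) = 12.1542; S(1,1) = 7.6142
  k=2: S(2,0) = 15.3559; S(2,1) = 9.6200; S(2,2) = 6.0266
  k=3: S(3,0) = 19.4010; S(3,1) = 12.1542; S(3,2) = 7.6142; S(3,3) = 4.7701
  k=4: S(4,0) = 24.5117; S(4,1) = 15.3559; S(4,2) = 9.6200; S(4,3) = 6.0266; S(4,4) = 3.7755
Terminal payoffs V(N, i) = max(S_T - K, 0):
  V(4,0) = 15.301728; V(4,1) = 6.145873; V(4,2) = 0.410000; V(4,3) = 0.000000; V(4,4) = 0.000000
Backward induction: V(k, i) = exp(-r*dt) * [p * V(k+1, i) + (1-p) * V(k+1, i+1)].
  V(3,0) = exp(-r*dt) * [p*15.301728 + (1-p)*6.145873] = 10.201360
  V(3,1) = exp(-r*dt) * [p*6.145873 + (1-p)*0.410000] = 2.954511
  V(3,2) = exp(-r*dt) * [p*0.410000 + (1-p)*0.000000] = 0.181915
  V(3,3) = exp(-r*dt) * [p*0.000000 + (1-p)*0.000000] = 0.000000
  V(2,0) = exp(-r*dt) * [p*10.201360 + (1-p)*2.954511] = 6.166572
  V(2,1) = exp(-r*dt) * [p*2.954511 + (1-p)*0.181915] = 1.411894
  V(2,2) = exp(-r*dt) * [p*0.181915 + (1-p)*0.000000] = 0.080714
  V(1,0) = exp(-r*dt) * [p*6.166572 + (1-p)*1.411894] = 3.519928
  V(1,1) = exp(-r*dt) * [p*1.411894 + (1-p)*0.080714] = 0.671260
  V(0,0) = exp(-r*dt) * [p*3.519928 + (1-p)*0.671260] = 1.934442


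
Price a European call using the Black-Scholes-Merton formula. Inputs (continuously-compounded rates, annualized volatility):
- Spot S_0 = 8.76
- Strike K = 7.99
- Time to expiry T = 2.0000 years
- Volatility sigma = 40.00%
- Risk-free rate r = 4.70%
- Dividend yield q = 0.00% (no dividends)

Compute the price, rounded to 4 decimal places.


Answer: Price = 2.6215

Derivation:
d1 = (ln(S/K) + (r - q + 0.5*sigma^2) * T) / (sigma * sqrt(T)) = 0.61165646
d2 = d1 - sigma * sqrt(T) = 0.04597104
exp(-rT) = 0.91028276; exp(-qT) = 1.00000000
C = S_0 * exp(-qT) * N(d1) - K * exp(-rT) * N(d2)
N(d1) = 0.72961746; N(d2) = 0.51833333
C = 8.7600 * 1.00000000 * 0.72961746 - 7.9900 * 0.91028276 * 0.51833333 = 2.6215


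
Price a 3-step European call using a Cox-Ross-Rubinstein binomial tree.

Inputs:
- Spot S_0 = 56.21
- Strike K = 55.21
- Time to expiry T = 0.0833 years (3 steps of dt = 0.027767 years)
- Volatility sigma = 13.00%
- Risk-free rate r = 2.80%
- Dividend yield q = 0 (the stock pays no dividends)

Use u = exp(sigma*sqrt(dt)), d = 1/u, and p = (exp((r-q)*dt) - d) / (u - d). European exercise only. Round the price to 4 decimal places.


Answer: Price = V(0,0) = 1.4963

Derivation:
dt = T/N = 0.027767
u = exp(sigma*sqrt(dt)) = 1.021899; d = 1/u = 0.978571
p = (exp((r-q)*dt) - d) / (u - d) = 0.512535
Discount per step: exp(-r*dt) = 0.999223
Stock lattice S(k, i) with i counting down-moves:
  k=0: S(0,0) = 56.2100
  k=1: S(1,0) = 57.4409; S(1,1) = 55.0055
  k=2: S(2,0) = 58.6988; S(2,1) = 56.2100; S(2,2) = 53.8267
  k=3: S(3,0) = 59.9842; S(3,1) = 57.4409; S(3,2) = 55.0055; S(3,3) = 52.6732
Terminal payoffs V(N, i) = max(S_T - K, 0):
  V(3,0) = 4.774229; V(3,1) = 2.230924; V(3,2) = 0.000000; V(3,3) = 0.000000
Backward induction: V(k, i) = exp(-r*dt) * [p * V(k+1, i) + (1-p) * V(k+1, i+1)].
  V(2,0) = exp(-r*dt) * [p*4.774229 + (1-p)*2.230924] = 3.531711
  V(2,1) = exp(-r*dt) * [p*2.230924 + (1-p)*0.000000] = 1.142539
  V(2,2) = exp(-r*dt) * [p*0.000000 + (1-p)*0.000000] = 0.000000
  V(1,0) = exp(-r*dt) * [p*3.531711 + (1-p)*1.142539] = 2.365234
  V(1,1) = exp(-r*dt) * [p*1.142539 + (1-p)*0.000000] = 0.585136
  V(0,0) = exp(-r*dt) * [p*2.365234 + (1-p)*0.585136] = 1.496336


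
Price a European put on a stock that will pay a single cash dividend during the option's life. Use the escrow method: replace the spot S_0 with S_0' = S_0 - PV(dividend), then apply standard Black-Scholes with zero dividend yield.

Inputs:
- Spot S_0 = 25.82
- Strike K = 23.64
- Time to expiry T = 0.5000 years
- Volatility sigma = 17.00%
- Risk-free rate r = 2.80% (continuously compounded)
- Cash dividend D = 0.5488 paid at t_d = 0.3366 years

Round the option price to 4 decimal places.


Answer: Price = 0.4357

Derivation:
PV(D) = D * exp(-r * t_d) = 0.5488 * 0.99061947 = 0.54365197
S_0' = S_0 - PV(D) = 25.8200 - 0.54365197 = 25.27634803
d1 = (ln(S_0'/K) + (r + sigma^2/2)*T) / (sigma*sqrt(T)) = 0.73334382
d2 = d1 - sigma*sqrt(T) = 0.61313566
exp(-rT) = 0.98609754
N(-d1) = 0.23167438; N(-d2) = 0.26989332
P = K * exp(-rT) * N(-d2) - S_0' * N(-d1) = 23.6400 * 0.98609754 * 0.26989332 - 25.27634803 * 0.23167438 = 0.4357


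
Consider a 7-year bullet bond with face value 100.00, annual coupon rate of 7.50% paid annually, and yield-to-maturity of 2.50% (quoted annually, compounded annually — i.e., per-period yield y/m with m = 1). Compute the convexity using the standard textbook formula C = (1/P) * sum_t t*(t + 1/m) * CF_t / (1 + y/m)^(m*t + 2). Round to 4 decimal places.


Coupon per period c = face * coupon_rate / m = 7.500000
Periods per year m = 1; per-period yield y/m = 0.025000
Number of cashflows N = 7
Cashflows (t years, CF_t, discount factor 1/(1+y/m)^(m*t), PV):
  t = 1.0000: CF_t = 7.500000, DF = 0.975610, PV = 7.317073
  t = 2.0000: CF_t = 7.500000, DF = 0.951814, PV = 7.138608
  t = 3.0000: CF_t = 7.500000, DF = 0.928599, PV = 6.964496
  t = 4.0000: CF_t = 7.500000, DF = 0.905951, PV = 6.794630
  t = 5.0000: CF_t = 7.500000, DF = 0.883854, PV = 6.628907
  t = 6.0000: CF_t = 7.500000, DF = 0.862297, PV = 6.467226
  t = 7.0000: CF_t = 107.500000, DF = 0.841265, PV = 90.436013
Price P = sum_t PV_t = 131.746953
Convexity numerator sum_t t*(t + 1/m) * CF_t / (1+y/m)^(m*t + 2):
  t = 1.0000: term = 13.928991
  t = 2.0000: term = 40.767779
  t = 3.0000: term = 79.546886
  t = 4.0000: term = 129.344530
  t = 5.0000: term = 189.284678
  t = 6.0000: term = 258.535170
  t = 7.0000: term = 4820.384738
Convexity = (1/P) * sum = 5531.792772 / 131.746953 = 41.988013

Answer: Convexity = 41.9880


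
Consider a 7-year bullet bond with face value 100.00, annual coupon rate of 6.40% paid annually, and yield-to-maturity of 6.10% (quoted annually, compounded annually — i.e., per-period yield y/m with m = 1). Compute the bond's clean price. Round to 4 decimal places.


Coupon per period c = face * coupon_rate / m = 6.400000
Periods per year m = 1; per-period yield y/m = 0.061000
Number of cashflows N = 7
Cashflows (t years, CF_t, discount factor 1/(1+y/m)^(m*t), PV):
  t = 1.0000: CF_t = 6.400000, DF = 0.942507, PV = 6.032045
  t = 2.0000: CF_t = 6.400000, DF = 0.888320, PV = 5.685245
  t = 3.0000: CF_t = 6.400000, DF = 0.837247, PV = 5.358384
  t = 4.0000: CF_t = 6.400000, DF = 0.789112, PV = 5.050315
  t = 5.0000: CF_t = 6.400000, DF = 0.743743, PV = 4.759957
  t = 6.0000: CF_t = 6.400000, DF = 0.700983, PV = 4.486293
  t = 7.0000: CF_t = 106.400000, DF = 0.660682, PV = 70.296539
Price P = sum_t PV_t = 101.668778

Answer: Price = 101.6688


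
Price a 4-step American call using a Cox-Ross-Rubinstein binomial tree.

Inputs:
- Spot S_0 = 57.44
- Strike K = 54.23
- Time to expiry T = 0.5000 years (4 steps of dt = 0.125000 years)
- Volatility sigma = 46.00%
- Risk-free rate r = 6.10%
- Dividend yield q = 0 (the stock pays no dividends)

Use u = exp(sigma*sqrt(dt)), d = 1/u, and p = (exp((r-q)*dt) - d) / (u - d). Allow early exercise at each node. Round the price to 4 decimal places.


dt = T/N = 0.125000
u = exp(sigma*sqrt(dt)) = 1.176607; d = 1/u = 0.849902
p = (exp((r-q)*dt) - d) / (u - d) = 0.482859
Discount per step: exp(-r*dt) = 0.992404
Stock lattice S(k, i) with i counting down-moves:
  k=0: S(0,0) = 57.4400
  k=1: S(1,0) = 67.5843; S(1,1) = 48.8184
  k=2: S(2,0) = 79.5201; S(2,1) = 57.4400; S(2,2) = 41.4908
  k=3: S(3,0) = 93.5639; S(3,1) = 67.5843; S(3,2) = 48.8184; S(3,3) = 35.2631
  k=4: S(4,0) = 110.0879; S(4,1) = 79.5201; S(4,2) = 57.4400; S(4,3) = 41.4908; S(4,4) = 29.9702
Terminal payoffs V(N, i) = max(S_T - K, 0):
  V(4,0) = 55.857903; V(4,1) = 25.290118; V(4,2) = 3.210000; V(4,3) = 0.000000; V(4,4) = 0.000000
Backward induction: V(k, i) = exp(-r*dt) * [p * V(k+1, i) + (1-p) * V(k+1, i+1)]; then take max(V_cont, immediate exercise) for American.
  V(3,0) = exp(-r*dt) * [p*55.857903 + (1-p)*25.290118] = 39.745829; exercise = 39.333898; V(3,0) = max -> 39.745829
  V(3,1) = exp(-r*dt) * [p*25.290118 + (1-p)*3.210000] = 13.766216; exercise = 13.354285; V(3,1) = max -> 13.766216
  V(3,2) = exp(-r*dt) * [p*3.210000 + (1-p)*0.000000] = 1.538204; exercise = 0.000000; V(3,2) = max -> 1.538204
  V(3,3) = exp(-r*dt) * [p*0.000000 + (1-p)*0.000000] = 0.000000; exercise = 0.000000; V(3,3) = max -> 0.000000
  V(2,0) = exp(-r*dt) * [p*39.745829 + (1-p)*13.766216] = 26.110851; exercise = 25.290118; V(2,0) = max -> 26.110851
  V(2,1) = exp(-r*dt) * [p*13.766216 + (1-p)*1.538204] = 7.386076; exercise = 3.210000; V(2,1) = max -> 7.386076
  V(2,2) = exp(-r*dt) * [p*1.538204 + (1-p)*0.000000] = 0.737094; exercise = 0.000000; V(2,2) = max -> 0.737094
  V(1,0) = exp(-r*dt) * [p*26.110851 + (1-p)*7.386076] = 16.302720; exercise = 13.354285; V(1,0) = max -> 16.302720
  V(1,1) = exp(-r*dt) * [p*7.386076 + (1-p)*0.737094] = 3.917629; exercise = 0.000000; V(1,1) = max -> 3.917629
  V(0,0) = exp(-r*dt) * [p*16.302720 + (1-p)*3.917629] = 9.822698; exercise = 3.210000; V(0,0) = max -> 9.822698

Answer: Price = V(0,0) = 9.8227


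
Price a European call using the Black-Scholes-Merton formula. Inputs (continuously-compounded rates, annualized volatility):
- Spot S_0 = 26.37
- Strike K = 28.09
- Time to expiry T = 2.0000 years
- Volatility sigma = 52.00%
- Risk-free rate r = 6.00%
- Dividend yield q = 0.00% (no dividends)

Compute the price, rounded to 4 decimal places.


d1 = (ln(S/K) + (r - q + 0.5*sigma^2) * T) / (sigma * sqrt(T)) = 0.44495151
d2 = d1 - sigma * sqrt(T) = -0.29043954
exp(-rT) = 0.88692044; exp(-qT) = 1.00000000
C = S_0 * exp(-qT) * N(d1) - K * exp(-rT) * N(d2)
N(d1) = 0.67182260; N(d2) = 0.38574000
C = 26.3700 * 1.00000000 * 0.67182260 - 28.0900 * 0.88692044 * 0.38574000 = 8.1058

Answer: Price = 8.1058


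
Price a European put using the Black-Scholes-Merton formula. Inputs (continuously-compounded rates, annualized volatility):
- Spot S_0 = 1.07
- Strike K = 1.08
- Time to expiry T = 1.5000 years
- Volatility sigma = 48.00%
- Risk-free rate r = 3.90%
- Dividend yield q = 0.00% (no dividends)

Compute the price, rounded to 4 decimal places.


d1 = (ln(S/K) + (r - q + 0.5*sigma^2) * T) / (sigma * sqrt(T)) = 0.37762560
d2 = d1 - sigma * sqrt(T) = -0.21025194
exp(-rT) = 0.94317824; exp(-qT) = 1.00000000
P = K * exp(-rT) * N(-d2) - S_0 * exp(-qT) * N(-d1)
N(-d1) = 0.35285437; N(-d2) = 0.58326448
P = 1.0800 * 0.94317824 * 0.58326448 - 1.0700 * 1.00000000 * 0.35285437 = 0.2166

Answer: Price = 0.2166


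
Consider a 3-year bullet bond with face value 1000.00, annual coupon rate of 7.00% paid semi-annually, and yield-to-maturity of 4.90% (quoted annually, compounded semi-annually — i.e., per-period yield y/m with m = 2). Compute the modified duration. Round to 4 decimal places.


Coupon per period c = face * coupon_rate / m = 35.000000
Periods per year m = 2; per-period yield y/m = 0.024500
Number of cashflows N = 6
Cashflows (t years, CF_t, discount factor 1/(1+y/m)^(m*t), PV):
  t = 0.5000: CF_t = 35.000000, DF = 0.976086, PV = 34.163006
  t = 1.0000: CF_t = 35.000000, DF = 0.952744, PV = 33.346029
  t = 1.5000: CF_t = 35.000000, DF = 0.929960, PV = 32.548588
  t = 2.0000: CF_t = 35.000000, DF = 0.907721, PV = 31.770218
  t = 2.5000: CF_t = 35.000000, DF = 0.886013, PV = 31.010462
  t = 3.0000: CF_t = 1035.000000, DF = 0.864825, PV = 895.093850
Price P = sum_t PV_t = 1057.932153
First compute Macaulay numerator sum_t t * PV_t:
  t * PV_t at t = 0.5000: 17.081503
  t * PV_t at t = 1.0000: 33.346029
  t * PV_t at t = 1.5000: 48.822882
  t * PV_t at t = 2.0000: 63.540436
  t * PV_t at t = 2.5000: 77.526154
  t * PV_t at t = 3.0000: 2685.281551
Macaulay duration D = 2925.598555 / 1057.932153 = 2.765393
Modified duration = D / (1 + y/m) = 2.765393 / (1 + 0.024500) = 2.699261

Answer: Modified duration = 2.6993


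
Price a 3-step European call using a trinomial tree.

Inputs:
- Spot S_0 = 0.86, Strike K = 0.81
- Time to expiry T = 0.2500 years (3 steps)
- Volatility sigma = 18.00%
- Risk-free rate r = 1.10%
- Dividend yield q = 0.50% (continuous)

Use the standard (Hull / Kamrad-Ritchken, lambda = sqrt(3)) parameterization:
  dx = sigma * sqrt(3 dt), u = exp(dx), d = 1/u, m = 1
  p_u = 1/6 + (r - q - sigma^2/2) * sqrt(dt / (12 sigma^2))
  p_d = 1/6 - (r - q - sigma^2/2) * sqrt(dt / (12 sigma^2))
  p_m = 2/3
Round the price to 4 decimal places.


dt = T/N = 0.083333; dx = sigma*sqrt(3*dt) = 0.090000
u = exp(dx) = 1.094174; d = 1/u = 0.913931
p_u = 0.161944, p_m = 0.666667, p_d = 0.171389
Discount per step: exp(-r*dt) = 0.999084
Stock lattice S(k, j) with j the centered position index:
  k=0: S(0,+0) = 0.8600
  k=1: S(1,-1) = 0.7860; S(1,+0) = 0.8600; S(1,+1) = 0.9410
  k=2: S(2,-2) = 0.7183; S(2,-1) = 0.7860; S(2,+0) = 0.8600; S(2,+1) = 0.9410; S(2,+2) = 1.0296
  k=3: S(3,-3) = 0.6565; S(3,-2) = 0.7183; S(3,-1) = 0.7860; S(3,+0) = 0.8600; S(3,+1) = 0.9410; S(3,+2) = 1.0296; S(3,+3) = 1.1266
Terminal payoffs V(N, j) = max(S_T - K, 0):
  V(3,-3) = 0.000000; V(3,-2) = 0.000000; V(3,-1) = 0.000000; V(3,+0) = 0.050000; V(3,+1) = 0.130990; V(3,+2) = 0.219607; V(3,+3) = 0.316569
Backward induction: V(k, j) = exp(-r*dt) * [p_u * V(k+1, j+1) + p_m * V(k+1, j) + p_d * V(k+1, j-1)]
  V(2,-2) = exp(-r*dt) * [p_u*0.000000 + p_m*0.000000 + p_d*0.000000] = 0.000000
  V(2,-1) = exp(-r*dt) * [p_u*0.050000 + p_m*0.000000 + p_d*0.000000] = 0.008090
  V(2,+0) = exp(-r*dt) * [p_u*0.130990 + p_m*0.050000 + p_d*0.000000] = 0.054496
  V(2,+1) = exp(-r*dt) * [p_u*0.219607 + p_m*0.130990 + p_d*0.050000] = 0.131340
  V(2,+2) = exp(-r*dt) * [p_u*0.316569 + p_m*0.219607 + p_d*0.130990] = 0.219920
  V(1,-1) = exp(-r*dt) * [p_u*0.054496 + p_m*0.008090 + p_d*0.000000] = 0.014206
  V(1,+0) = exp(-r*dt) * [p_u*0.131340 + p_m*0.054496 + p_d*0.008090] = 0.058933
  V(1,+1) = exp(-r*dt) * [p_u*0.219920 + p_m*0.131340 + p_d*0.054496] = 0.132393
  V(0,+0) = exp(-r*dt) * [p_u*0.132393 + p_m*0.058933 + p_d*0.014206] = 0.063106

Answer: Price = V(0,0) = 0.0631


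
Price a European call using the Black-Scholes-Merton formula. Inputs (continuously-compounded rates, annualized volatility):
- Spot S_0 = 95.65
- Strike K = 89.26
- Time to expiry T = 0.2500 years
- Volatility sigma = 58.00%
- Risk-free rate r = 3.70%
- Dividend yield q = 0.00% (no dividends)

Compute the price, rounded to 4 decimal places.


Answer: Price = 14.6000

Derivation:
d1 = (ln(S/K) + (r - q + 0.5*sigma^2) * T) / (sigma * sqrt(T)) = 0.41531806
d2 = d1 - sigma * sqrt(T) = 0.12531806
exp(-rT) = 0.99079265; exp(-qT) = 1.00000000
C = S_0 * exp(-qT) * N(d1) - K * exp(-rT) * N(d2)
N(d1) = 0.66104546; N(d2) = 0.54986412
C = 95.6500 * 1.00000000 * 0.66104546 - 89.2600 * 0.99079265 * 0.54986412 = 14.6000


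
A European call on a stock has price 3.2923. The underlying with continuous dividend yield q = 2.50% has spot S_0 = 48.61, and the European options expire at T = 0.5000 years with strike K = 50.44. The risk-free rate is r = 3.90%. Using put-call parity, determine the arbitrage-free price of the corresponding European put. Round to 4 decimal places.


Answer: Put price = 4.7521

Derivation:
Put-call parity: C - P = S_0 * exp(-qT) - K * exp(-rT).
S_0 * exp(-qT) = 48.6100 * 0.98757780 = 48.00615688
K * exp(-rT) = 50.4400 * 0.98068890 = 49.46594787
P = C - S*exp(-qT) + K*exp(-rT)
P = 3.2923 - 48.00615688 + 49.46594787 = 4.7521


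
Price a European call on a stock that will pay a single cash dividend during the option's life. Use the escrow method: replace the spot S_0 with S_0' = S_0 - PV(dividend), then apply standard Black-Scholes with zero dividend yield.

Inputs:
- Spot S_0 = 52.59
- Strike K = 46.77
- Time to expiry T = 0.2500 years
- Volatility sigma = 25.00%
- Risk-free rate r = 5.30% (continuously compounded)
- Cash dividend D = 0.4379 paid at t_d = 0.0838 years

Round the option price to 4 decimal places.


PV(D) = D * exp(-r * t_d) = 0.4379 * 0.99556845 = 0.43595942
S_0' = S_0 - PV(D) = 52.5900 - 0.43595942 = 52.15404058
d1 = (ln(S_0'/K) + (r + sigma^2/2)*T) / (sigma*sqrt(T)) = 1.04017749
d2 = d1 - sigma*sqrt(T) = 0.91517749
exp(-rT) = 0.98683739
N(d1) = 0.85087128; N(d2) = 0.81995077
C = S_0' * N(d1) - K * exp(-rT) * N(d2) = 52.15404058 * 0.85087128 - 46.7700 * 0.98683739 * 0.81995077 = 6.5321

Answer: Price = 6.5321


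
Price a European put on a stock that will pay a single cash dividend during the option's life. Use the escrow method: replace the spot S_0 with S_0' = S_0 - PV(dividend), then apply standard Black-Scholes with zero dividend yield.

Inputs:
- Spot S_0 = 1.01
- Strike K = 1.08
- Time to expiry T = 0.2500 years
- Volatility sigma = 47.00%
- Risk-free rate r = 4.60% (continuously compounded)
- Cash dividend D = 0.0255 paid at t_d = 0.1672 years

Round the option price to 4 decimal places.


Answer: Price = 0.1431

Derivation:
PV(D) = D * exp(-r * t_d) = 0.0255 * 0.99233830 = 0.02530463
S_0' = S_0 - PV(D) = 1.0100 - 0.02530463 = 0.98469537
d1 = (ln(S_0'/K) + (r + sigma^2/2)*T) / (sigma*sqrt(T)) = -0.22668720
d2 = d1 - sigma*sqrt(T) = -0.46168720
exp(-rT) = 0.98856587
N(-d1) = 0.58966651; N(-d2) = 0.67784717
P = K * exp(-rT) * N(-d2) - S_0' * N(-d1) = 1.0800 * 0.98856587 * 0.67784717 - 0.98469537 * 0.58966651 = 0.1431


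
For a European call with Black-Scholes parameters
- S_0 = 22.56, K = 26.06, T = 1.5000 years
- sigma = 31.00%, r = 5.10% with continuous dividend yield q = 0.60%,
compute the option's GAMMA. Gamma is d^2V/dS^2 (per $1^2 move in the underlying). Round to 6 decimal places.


Answer: Gamma = 0.046155

Derivation:
d1 = -0.0122425631; d2 = -0.3919134732
phi(d1) = 0.3989123847; exp(-qT) = 0.9910403788; exp(-rT) = 0.9263529143
Gamma = exp(-qT) * phi(d1) / (S * sigma * sqrt(T)) = 0.9910403788 * 0.3989123847 / (22.5600 * 0.3100 * 1.2247448714) = 0.046155


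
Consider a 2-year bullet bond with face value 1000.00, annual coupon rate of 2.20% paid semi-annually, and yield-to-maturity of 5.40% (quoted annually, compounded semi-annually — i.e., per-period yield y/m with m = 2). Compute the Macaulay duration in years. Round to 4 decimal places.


Answer: Macaulay duration = 1.9664 years

Derivation:
Coupon per period c = face * coupon_rate / m = 11.000000
Periods per year m = 2; per-period yield y/m = 0.027000
Number of cashflows N = 4
Cashflows (t years, CF_t, discount factor 1/(1+y/m)^(m*t), PV):
  t = 0.5000: CF_t = 11.000000, DF = 0.973710, PV = 10.710808
  t = 1.0000: CF_t = 11.000000, DF = 0.948111, PV = 10.429219
  t = 1.5000: CF_t = 11.000000, DF = 0.923185, PV = 10.155033
  t = 2.0000: CF_t = 1011.000000, DF = 0.898914, PV = 908.802224
Price P = sum_t PV_t = 940.097285
Macaulay numerator sum_t t * PV_t:
  t * PV_t at t = 0.5000: 5.355404
  t * PV_t at t = 1.0000: 10.429219
  t * PV_t at t = 1.5000: 15.232550
  t * PV_t at t = 2.0000: 1817.604448
Macaulay duration D = (sum_t t * PV_t) / P = 1848.621622 / 940.097285 = 1.966415


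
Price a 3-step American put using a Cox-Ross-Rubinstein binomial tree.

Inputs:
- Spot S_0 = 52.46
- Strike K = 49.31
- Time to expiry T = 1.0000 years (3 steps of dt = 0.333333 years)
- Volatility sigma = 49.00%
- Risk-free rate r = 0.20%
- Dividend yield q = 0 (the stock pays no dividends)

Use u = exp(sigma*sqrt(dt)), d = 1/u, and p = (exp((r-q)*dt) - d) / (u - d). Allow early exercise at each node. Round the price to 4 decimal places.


Answer: Price = V(0,0) = 9.0361

Derivation:
dt = T/N = 0.333333
u = exp(sigma*sqrt(dt)) = 1.326975; d = 1/u = 0.753594
p = (exp((r-q)*dt) - d) / (u - d) = 0.430906
Discount per step: exp(-r*dt) = 0.999334
Stock lattice S(k, i) with i counting down-moves:
  k=0: S(0,0) = 52.4600
  k=1: S(1,0) = 69.6131; S(1,1) = 39.5335
  k=2: S(2,0) = 92.3748; S(2,1) = 52.4600; S(2,2) = 29.7922
  k=3: S(3,0) = 122.5790; S(3,1) = 69.6131; S(3,2) = 39.5335; S(3,3) = 22.4512
Terminal payoffs V(N, i) = max(K - S_T, 0):
  V(3,0) = 0.000000; V(3,1) = 0.000000; V(3,2) = 9.776463; V(3,3) = 26.858755
Backward induction: V(k, i) = exp(-r*dt) * [p * V(k+1, i) + (1-p) * V(k+1, i+1)]; then take max(V_cont, immediate exercise) for American.
  V(2,0) = exp(-r*dt) * [p*0.000000 + (1-p)*0.000000] = 0.000000; exercise = 0.000000; V(2,0) = max -> 0.000000
  V(2,1) = exp(-r*dt) * [p*0.000000 + (1-p)*9.776463] = 5.560022; exercise = 0.000000; V(2,1) = max -> 5.560022
  V(2,2) = exp(-r*dt) * [p*9.776463 + (1-p)*26.858755] = 19.484905; exercise = 19.517767; V(2,2) = max -> 19.517767
  V(1,0) = exp(-r*dt) * [p*0.000000 + (1-p)*5.560022] = 3.162069; exercise = 0.000000; V(1,0) = max -> 3.162069
  V(1,1) = exp(-r*dt) * [p*5.560022 + (1-p)*19.517767] = 13.494297; exercise = 9.776463; V(1,1) = max -> 13.494297
  V(0,0) = exp(-r*dt) * [p*3.162069 + (1-p)*13.494297] = 9.036056; exercise = 0.000000; V(0,0) = max -> 9.036056


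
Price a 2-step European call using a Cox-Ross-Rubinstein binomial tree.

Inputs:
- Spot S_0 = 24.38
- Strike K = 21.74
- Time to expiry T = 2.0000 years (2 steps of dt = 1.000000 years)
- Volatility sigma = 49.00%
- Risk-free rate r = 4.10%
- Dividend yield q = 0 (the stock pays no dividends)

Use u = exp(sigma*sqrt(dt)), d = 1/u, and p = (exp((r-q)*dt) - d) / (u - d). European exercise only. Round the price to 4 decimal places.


Answer: Price = V(0,0) = 8.2408

Derivation:
dt = T/N = 1.000000
u = exp(sigma*sqrt(dt)) = 1.632316; d = 1/u = 0.612626
p = (exp((r-q)*dt) - d) / (u - d) = 0.420938
Discount per step: exp(-r*dt) = 0.959829
Stock lattice S(k, i) with i counting down-moves:
  k=0: S(0,0) = 24.3800
  k=1: S(1,0) = 39.7959; S(1,1) = 14.9358
  k=2: S(2,0) = 64.9594; S(2,1) = 24.3800; S(2,2) = 9.1501
Terminal payoffs V(N, i) = max(S_T - K, 0):
  V(2,0) = 43.219443; V(2,1) = 2.640000; V(2,2) = 0.000000
Backward induction: V(k, i) = exp(-r*dt) * [p * V(k+1, i) + (1-p) * V(k+1, i+1)].
  V(1,0) = exp(-r*dt) * [p*43.219443 + (1-p)*2.640000] = 18.929184
  V(1,1) = exp(-r*dt) * [p*2.640000 + (1-p)*0.000000] = 1.066634
  V(0,0) = exp(-r*dt) * [p*18.929184 + (1-p)*1.066634] = 8.240759


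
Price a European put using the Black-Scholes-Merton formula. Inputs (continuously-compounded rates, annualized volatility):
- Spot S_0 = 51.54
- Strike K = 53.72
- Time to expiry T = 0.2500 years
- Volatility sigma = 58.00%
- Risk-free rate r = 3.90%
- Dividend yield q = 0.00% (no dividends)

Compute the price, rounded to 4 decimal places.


d1 = (ln(S/K) + (r - q + 0.5*sigma^2) * T) / (sigma * sqrt(T)) = 0.03576839
d2 = d1 - sigma * sqrt(T) = -0.25423161
exp(-rT) = 0.99029738; exp(-qT) = 1.00000000
P = K * exp(-rT) * N(-d2) - S_0 * exp(-qT) * N(-d1)
N(-d1) = 0.48573352; N(-d2) = 0.60034168
P = 53.7200 * 0.99029738 * 0.60034168 - 51.5400 * 1.00000000 * 0.48573352 = 6.9027

Answer: Price = 6.9027


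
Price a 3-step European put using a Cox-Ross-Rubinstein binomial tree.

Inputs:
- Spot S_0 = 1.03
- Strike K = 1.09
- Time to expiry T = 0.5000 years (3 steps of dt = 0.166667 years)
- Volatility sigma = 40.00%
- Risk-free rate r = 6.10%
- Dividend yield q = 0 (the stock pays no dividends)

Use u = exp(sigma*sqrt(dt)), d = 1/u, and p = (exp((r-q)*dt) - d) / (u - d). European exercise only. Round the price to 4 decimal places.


Answer: Price = V(0,0) = 0.1386

Derivation:
dt = T/N = 0.166667
u = exp(sigma*sqrt(dt)) = 1.177389; d = 1/u = 0.849337
p = (exp((r-q)*dt) - d) / (u - d) = 0.490415
Discount per step: exp(-r*dt) = 0.989885
Stock lattice S(k, i) with i counting down-moves:
  k=0: S(0,0) = 1.0300
  k=1: S(1,0) = 1.2127; S(1,1) = 0.8748
  k=2: S(2,0) = 1.4278; S(2,1) = 1.0300; S(2,2) = 0.7430
  k=3: S(3,0) = 1.6811; S(3,1) = 1.2127; S(3,2) = 0.8748; S(3,3) = 0.6311
Terminal payoffs V(N, i) = max(K - S_T, 0):
  V(3,0) = 0.000000; V(3,1) = 0.000000; V(3,2) = 0.215183; V(3,3) = 0.458930
Backward induction: V(k, i) = exp(-r*dt) * [p * V(k+1, i) + (1-p) * V(k+1, i+1)].
  V(2,0) = exp(-r*dt) * [p*0.000000 + (1-p)*0.000000] = 0.000000
  V(2,1) = exp(-r*dt) * [p*0.000000 + (1-p)*0.215183] = 0.108545
  V(2,2) = exp(-r*dt) * [p*0.215183 + (1-p)*0.458930] = 0.335960
  V(1,0) = exp(-r*dt) * [p*0.000000 + (1-p)*0.108545] = 0.054753
  V(1,1) = exp(-r*dt) * [p*0.108545 + (1-p)*0.335960] = 0.222162
  V(0,0) = exp(-r*dt) * [p*0.054753 + (1-p)*0.222162] = 0.138646


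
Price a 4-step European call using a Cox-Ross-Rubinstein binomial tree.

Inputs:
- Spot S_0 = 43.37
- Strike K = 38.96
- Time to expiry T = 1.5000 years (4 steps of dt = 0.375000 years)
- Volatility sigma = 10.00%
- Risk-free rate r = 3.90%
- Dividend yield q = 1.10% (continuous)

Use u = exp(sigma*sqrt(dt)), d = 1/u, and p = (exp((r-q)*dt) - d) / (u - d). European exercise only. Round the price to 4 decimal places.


dt = T/N = 0.375000
u = exp(sigma*sqrt(dt)) = 1.063151; d = 1/u = 0.940600
p = (exp((r-q)*dt) - d) / (u - d) = 0.570825
Discount per step: exp(-r*dt) = 0.985481
Stock lattice S(k, i) with i counting down-moves:
  k=0: S(0,0) = 43.3700
  k=1: S(1,0) = 46.1089; S(1,1) = 40.7938
  k=2: S(2,0) = 49.0207; S(2,1) = 43.3700; S(2,2) = 38.3707
  k=3: S(3,0) = 52.1164; S(3,1) = 46.1089; S(3,2) = 40.7938; S(3,3) = 36.0915
  k=4: S(4,0) = 55.4076; S(4,1) = 49.0207; S(4,2) = 43.3700; S(4,3) = 38.3707; S(4,4) = 33.9476
Terminal payoffs V(N, i) = max(S_T - K, 0):
  V(4,0) = 16.447609; V(4,1) = 10.060690; V(4,2) = 4.410000; V(4,3) = 0.000000; V(4,4) = 0.000000
Backward induction: V(k, i) = exp(-r*dt) * [p * V(k+1, i) + (1-p) * V(k+1, i+1)].
  V(3,0) = exp(-r*dt) * [p*16.447609 + (1-p)*10.060690] = 13.507507
  V(3,1) = exp(-r*dt) * [p*10.060690 + (1-p)*4.410000] = 7.524700
  V(3,2) = exp(-r*dt) * [p*4.410000 + (1-p)*0.000000] = 2.480792
  V(3,3) = exp(-r*dt) * [p*0.000000 + (1-p)*0.000000] = 0.000000
  V(2,0) = exp(-r*dt) * [p*13.507507 + (1-p)*7.524700] = 10.781007
  V(2,1) = exp(-r*dt) * [p*7.524700 + (1-p)*2.480792] = 5.282164
  V(2,2) = exp(-r*dt) * [p*2.480792 + (1-p)*0.000000] = 1.395539
  V(1,0) = exp(-r*dt) * [p*10.781007 + (1-p)*5.282164] = 8.298782
  V(1,1) = exp(-r*dt) * [p*5.282164 + (1-p)*1.395539] = 3.561652
  V(0,0) = exp(-r*dt) * [p*8.298782 + (1-p)*3.561652] = 6.174757

Answer: Price = V(0,0) = 6.1748


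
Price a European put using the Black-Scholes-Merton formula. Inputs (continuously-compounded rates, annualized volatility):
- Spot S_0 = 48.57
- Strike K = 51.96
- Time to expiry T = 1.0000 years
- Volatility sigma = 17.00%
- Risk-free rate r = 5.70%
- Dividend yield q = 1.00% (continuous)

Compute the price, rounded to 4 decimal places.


d1 = (ln(S/K) + (r - q + 0.5*sigma^2) * T) / (sigma * sqrt(T)) = -0.03540080
d2 = d1 - sigma * sqrt(T) = -0.20540080
exp(-rT) = 0.94459407; exp(-qT) = 0.99004983
P = K * exp(-rT) * N(-d2) - S_0 * exp(-qT) * N(-d1)
N(-d1) = 0.51411993; N(-d2) = 0.58137050
P = 51.9600 * 0.94459407 * 0.58137050 - 48.5700 * 0.99004983 * 0.51411993 = 3.8120

Answer: Price = 3.8120


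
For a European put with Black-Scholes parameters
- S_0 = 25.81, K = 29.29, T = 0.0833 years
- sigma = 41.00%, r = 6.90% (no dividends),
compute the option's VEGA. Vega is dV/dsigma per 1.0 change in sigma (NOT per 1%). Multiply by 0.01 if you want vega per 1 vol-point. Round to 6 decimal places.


d1 = -0.9611431787; d2 = -1.0794763101
phi(d1) = 0.2513681609; exp(-qT) = 1.0000000000; exp(-rT) = 0.9942687864
Vega = S * exp(-qT) * phi(d1) * sqrt(T) = 25.8100 * 1.0000000000 * 0.2513681609 * 0.2886173938 = 1.872495

Answer: Vega = 1.872495


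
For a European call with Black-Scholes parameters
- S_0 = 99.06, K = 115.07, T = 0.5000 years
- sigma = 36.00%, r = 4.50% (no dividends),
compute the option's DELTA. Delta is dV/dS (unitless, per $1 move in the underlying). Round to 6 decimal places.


Answer: Delta = 0.354626

Derivation:
d1 = -0.3728609871; d2 = -0.6274194283
phi(d1) = 0.3721526382; exp(-qT) = 1.0000000000; exp(-rT) = 0.9777512372
N(d1) = 0.3546259546
Delta = exp(-qT) * N(d1) = 1.0000000000 * 0.3546259546 = 0.354626


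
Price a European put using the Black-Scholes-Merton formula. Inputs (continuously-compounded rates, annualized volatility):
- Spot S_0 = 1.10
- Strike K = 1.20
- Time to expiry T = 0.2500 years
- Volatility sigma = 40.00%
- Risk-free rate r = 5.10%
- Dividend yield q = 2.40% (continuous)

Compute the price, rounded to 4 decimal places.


d1 = (ln(S/K) + (r - q + 0.5*sigma^2) * T) / (sigma * sqrt(T)) = -0.30130688
d2 = d1 - sigma * sqrt(T) = -0.50130688
exp(-rT) = 0.98733094; exp(-qT) = 0.99401796
P = K * exp(-rT) * N(-d2) - S_0 * exp(-qT) * N(-d1)
N(-d1) = 0.61840975; N(-d2) = 0.69192242
P = 1.2000 * 0.98733094 * 0.69192242 - 1.1000 * 0.99401796 * 0.61840975 = 0.1436

Answer: Price = 0.1436


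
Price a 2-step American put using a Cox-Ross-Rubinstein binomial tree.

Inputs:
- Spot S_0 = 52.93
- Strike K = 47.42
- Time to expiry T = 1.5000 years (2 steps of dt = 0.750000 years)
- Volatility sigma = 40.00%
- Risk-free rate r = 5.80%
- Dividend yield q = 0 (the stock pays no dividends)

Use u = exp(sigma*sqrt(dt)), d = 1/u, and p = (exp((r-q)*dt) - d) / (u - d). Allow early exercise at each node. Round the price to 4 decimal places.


dt = T/N = 0.750000
u = exp(sigma*sqrt(dt)) = 1.413982; d = 1/u = 0.707222
p = (exp((r-q)*dt) - d) / (u - d) = 0.477160
Discount per step: exp(-r*dt) = 0.957433
Stock lattice S(k, i) with i counting down-moves:
  k=0: S(0,0) = 52.9300
  k=1: S(1,0) = 74.8421; S(1,1) = 37.4333
  k=2: S(2,0) = 105.8254; S(2,1) = 52.9300; S(2,2) = 26.4737
Terminal payoffs V(N, i) = max(K - S_T, 0):
  V(2,0) = 0.000000; V(2,1) = 0.000000; V(2,2) = 20.946348
Backward induction: V(k, i) = exp(-r*dt) * [p * V(k+1, i) + (1-p) * V(k+1, i+1)]; then take max(V_cont, immediate exercise) for American.
  V(1,0) = exp(-r*dt) * [p*0.000000 + (1-p)*0.000000] = 0.000000; exercise = 0.000000; V(1,0) = max -> 0.000000
  V(1,1) = exp(-r*dt) * [p*0.000000 + (1-p)*20.946348] = 10.485408; exercise = 9.986721; V(1,1) = max -> 10.485408
  V(0,0) = exp(-r*dt) * [p*0.000000 + (1-p)*10.485408] = 5.248828; exercise = 0.000000; V(0,0) = max -> 5.248828

Answer: Price = V(0,0) = 5.2488


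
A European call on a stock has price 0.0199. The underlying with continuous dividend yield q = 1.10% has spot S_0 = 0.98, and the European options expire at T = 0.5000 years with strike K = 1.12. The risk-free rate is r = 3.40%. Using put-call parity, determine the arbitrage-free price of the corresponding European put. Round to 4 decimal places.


Answer: Put price = 0.1464

Derivation:
Put-call parity: C - P = S_0 * exp(-qT) - K * exp(-rT).
S_0 * exp(-qT) = 0.9800 * 0.99451510 = 0.97462480
K * exp(-rT) = 1.1200 * 0.98314368 = 1.10112093
P = C - S*exp(-qT) + K*exp(-rT)
P = 0.0199 - 0.97462480 + 1.10112093 = 0.1464


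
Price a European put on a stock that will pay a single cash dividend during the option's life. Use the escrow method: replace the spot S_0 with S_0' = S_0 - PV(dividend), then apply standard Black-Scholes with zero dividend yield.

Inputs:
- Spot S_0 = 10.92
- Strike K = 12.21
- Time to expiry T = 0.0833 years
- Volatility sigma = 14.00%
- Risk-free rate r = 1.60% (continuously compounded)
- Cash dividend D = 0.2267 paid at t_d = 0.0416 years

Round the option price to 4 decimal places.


PV(D) = D * exp(-r * t_d) = 0.2267 * 0.99933462 = 0.22654916
S_0' = S_0 - PV(D) = 10.9200 - 0.22654916 = 10.69345084
d1 = (ln(S_0'/K) + (r + sigma^2/2)*T) / (sigma*sqrt(T)) = -3.22905657
d2 = d1 - sigma*sqrt(T) = -3.26946301
exp(-rT) = 0.99866809
N(-d1) = 0.99937900; N(-d2) = 0.99946124
P = K * exp(-rT) * N(-d2) - S_0' * N(-d1) = 12.2100 * 0.99866809 * 0.99946124 - 10.69345084 * 0.99937900 = 1.5004

Answer: Price = 1.5004


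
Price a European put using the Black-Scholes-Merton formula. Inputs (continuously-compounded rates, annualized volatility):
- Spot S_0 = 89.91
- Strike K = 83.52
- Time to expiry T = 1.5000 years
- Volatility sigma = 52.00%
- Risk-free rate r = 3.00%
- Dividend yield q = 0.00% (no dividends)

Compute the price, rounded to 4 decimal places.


d1 = (ln(S/K) + (r - q + 0.5*sigma^2) * T) / (sigma * sqrt(T)) = 0.50485090
d2 = d1 - sigma * sqrt(T) = -0.13201643
exp(-rT) = 0.95599748; exp(-qT) = 1.00000000
P = K * exp(-rT) * N(-d2) - S_0 * exp(-qT) * N(-d1)
N(-d1) = 0.30683178; N(-d2) = 0.55251435
P = 83.5200 * 0.95599748 * 0.55251435 - 89.9100 * 1.00000000 * 0.30683178 = 16.5282

Answer: Price = 16.5282
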